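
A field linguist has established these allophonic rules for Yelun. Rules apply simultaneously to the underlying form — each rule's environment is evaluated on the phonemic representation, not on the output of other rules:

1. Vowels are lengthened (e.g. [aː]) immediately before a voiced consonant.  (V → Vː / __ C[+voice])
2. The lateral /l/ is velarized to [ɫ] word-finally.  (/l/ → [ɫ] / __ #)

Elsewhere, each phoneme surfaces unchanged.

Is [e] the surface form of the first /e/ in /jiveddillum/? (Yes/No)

No

/e/ (between /v/ and /d/): before a voiced consonant, so rule 1 applies → [eː].
The actual realization is [eː], not [e].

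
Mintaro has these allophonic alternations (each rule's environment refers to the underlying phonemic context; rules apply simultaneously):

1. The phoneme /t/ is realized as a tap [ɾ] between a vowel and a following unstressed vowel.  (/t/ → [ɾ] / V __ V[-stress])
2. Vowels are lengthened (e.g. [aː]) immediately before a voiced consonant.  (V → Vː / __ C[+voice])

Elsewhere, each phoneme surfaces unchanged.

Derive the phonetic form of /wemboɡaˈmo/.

[weːmboːɡaːˈmo]

/w/ — not in any rule's target class → [w].
/e/ (between /w/ and /m/): before a voiced consonant, so rule 2 applies → [eː].
/m/ (between /e/ and /b/): no rule targets it → [m].
/b/ (between /m/ and /o/) is unaffected → [b].
/o/ — between /b/ and /ɡ/, before a voiced consonant — surfaces as [oː] (rule 2).
/ɡ/ — not in any rule's target class → [ɡ].
/a/ meets the environment for rule 2 (before a voiced consonant) → [aː].
/m/ (between /a/ and /o/): no rule targets it → [m].
/o/ — word-final; rule 2 does not apply here → [o].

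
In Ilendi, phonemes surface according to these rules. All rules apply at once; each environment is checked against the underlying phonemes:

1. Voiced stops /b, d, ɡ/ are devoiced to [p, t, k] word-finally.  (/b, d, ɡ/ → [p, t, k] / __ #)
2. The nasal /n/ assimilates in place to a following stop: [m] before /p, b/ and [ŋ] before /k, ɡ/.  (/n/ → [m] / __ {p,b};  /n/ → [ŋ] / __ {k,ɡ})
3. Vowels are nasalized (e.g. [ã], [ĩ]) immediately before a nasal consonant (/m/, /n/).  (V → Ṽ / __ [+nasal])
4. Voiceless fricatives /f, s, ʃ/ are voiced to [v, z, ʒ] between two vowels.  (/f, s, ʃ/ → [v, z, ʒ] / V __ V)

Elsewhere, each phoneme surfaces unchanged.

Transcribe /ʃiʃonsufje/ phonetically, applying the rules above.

/ʃ/ (word-initial) is in the target of rule 4 but the environment (between two vowels) is not met → [ʃ].
/i/ — between /ʃ/ and /ʃ/; rule 3 does not apply here → [i].
/ʃ/ (between /i/ and /o/): between two vowels, so rule 4 applies → [ʒ].
Rule 3 applies to /o/ (between /ʃ/ and /n/: before a nasal consonant) → [õ].
/n/ (between /o/ and /s/) is in the target of rule 2 but the environment (before a labial or velar stop) is not met → [n].
/s/ (between /n/ and /u/): rule 4 targets it, but not between two vowels → unchanged [s].
/u/ (between /s/ and /f/) is in the target of rule 3 but the environment (before a nasal consonant) is not met → [u].
/f/ (between /u/ and /j/) is in the target of rule 4 but the environment (between two vowels) is not met → [f].
/e/ (word-final): rule 3 targets it, but not before a nasal consonant → unchanged [e].

[ʃiʒõnsufje]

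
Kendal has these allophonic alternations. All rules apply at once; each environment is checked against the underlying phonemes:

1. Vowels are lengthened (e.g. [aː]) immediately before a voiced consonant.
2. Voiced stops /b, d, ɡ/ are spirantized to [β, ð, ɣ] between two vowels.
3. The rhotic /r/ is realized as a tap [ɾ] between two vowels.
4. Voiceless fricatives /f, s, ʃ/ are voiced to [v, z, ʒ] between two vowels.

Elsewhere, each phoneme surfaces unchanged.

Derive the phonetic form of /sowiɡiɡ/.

/s/ (word-initial): rule 4 targets it, but not between two vowels → unchanged [s].
/o/ — between /s/ and /w/, before a voiced consonant — surfaces as [oː] (rule 1).
/w/ (between /o/ and /i/): no rule targets it → [w].
Rule 1 applies to /i/ (between /w/ and /ɡ/: before a voiced consonant) → [iː].
/ɡ/ meets the environment for rule 2 (between two vowels) → [ɣ].
Rule 1 applies to /i/ (between /ɡ/ and /ɡ/: before a voiced consonant) → [iː].
/ɡ/ — word-final; rule 2 does not apply here → [ɡ].

[soːwiːɣiːɡ]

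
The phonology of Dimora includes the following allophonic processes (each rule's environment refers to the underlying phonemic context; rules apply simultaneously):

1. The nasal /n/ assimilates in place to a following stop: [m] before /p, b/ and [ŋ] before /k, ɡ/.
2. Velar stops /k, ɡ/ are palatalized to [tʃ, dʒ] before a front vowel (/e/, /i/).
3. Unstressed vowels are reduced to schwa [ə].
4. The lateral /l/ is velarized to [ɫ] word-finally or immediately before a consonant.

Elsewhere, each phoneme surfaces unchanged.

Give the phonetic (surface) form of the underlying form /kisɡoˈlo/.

[tʃəsɡəˈlo]

/k/ meets the environment for rule 2 (before a front vowel) → [tʃ].
Rule 3 applies to /i/ (between /k/ and /s/: in an unstressed syllable) → [ə].
/s/ — not in any rule's target class → [s].
/ɡ/ (between /s/ and /o/) is in the target of rule 2 but the environment (before a front vowel) is not met → [ɡ].
/o/ meets the environment for rule 3 (in an unstressed syllable) → [ə].
/l/ (between /o/ and /o/) fails the environment for rule 4, so it stays [l].
/o/ (word-final) is in the target of rule 3 but the environment (in an unstressed syllable) is not met → [o].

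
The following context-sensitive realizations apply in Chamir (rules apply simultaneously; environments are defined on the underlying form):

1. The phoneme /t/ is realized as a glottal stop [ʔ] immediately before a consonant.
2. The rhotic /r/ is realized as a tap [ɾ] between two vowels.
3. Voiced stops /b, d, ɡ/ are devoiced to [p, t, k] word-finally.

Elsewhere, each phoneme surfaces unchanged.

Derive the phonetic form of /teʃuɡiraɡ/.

/t/ (word-initial) fails the environment for rule 1, so it stays [t].
/e/ — not in any rule's target class → [e].
/ʃ/ (between /e/ and /u/) is unaffected → [ʃ].
/u/ (between /ʃ/ and /ɡ/): no rule targets it → [u].
/ɡ/ (between /u/ and /i/) fails the environment for rule 3, so it stays [ɡ].
/i/ stays [i].
/r/ — between /i/ and /a/, between two vowels — surfaces as [ɾ] (rule 2).
/a/ (between /r/ and /ɡ/) is unaffected → [a].
/ɡ/ (word-final) occurs word-finally → [k] by rule 3.

[teʃuɡiɾak]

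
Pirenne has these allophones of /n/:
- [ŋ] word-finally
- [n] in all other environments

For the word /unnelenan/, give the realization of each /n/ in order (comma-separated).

Occurrence 1 (position 2): no conditioning environment matches → elsewhere allophone [n].
Occurrence 2 (position 3): no conditioning environment matches → elsewhere allophone [n].
Occurrence 3 (position 7): no conditioning environment matches → elsewhere allophone [n].
Occurrence 4 (position 9): word-finally → [ŋ].

[n], [n], [n], [ŋ]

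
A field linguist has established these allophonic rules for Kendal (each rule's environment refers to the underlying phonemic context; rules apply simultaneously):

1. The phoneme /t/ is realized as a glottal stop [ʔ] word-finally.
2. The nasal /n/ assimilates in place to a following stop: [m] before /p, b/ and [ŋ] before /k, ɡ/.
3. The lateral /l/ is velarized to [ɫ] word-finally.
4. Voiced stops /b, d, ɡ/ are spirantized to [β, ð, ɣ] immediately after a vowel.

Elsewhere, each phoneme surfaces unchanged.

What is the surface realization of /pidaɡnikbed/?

/p/ — not in any rule's target class → [p].
/i/ (between /p/ and /d/) is unaffected → [i].
/d/ (between /i/ and /a/) occurs immediately after a vowel → [ð] by rule 4.
/a/ — not in any rule's target class → [a].
/ɡ/ — between /a/ and /n/, immediately after a vowel — surfaces as [ɣ] (rule 4).
/n/ (between /ɡ/ and /i/): rule 2 targets it, but not before a labial or velar stop → unchanged [n].
/i/ — not in any rule's target class → [i].
/k/ (between /i/ and /b/): no rule targets it → [k].
/b/ — between /k/ and /e/; rule 4 does not apply here → [b].
/e/ — not in any rule's target class → [e].
Rule 4 applies to /d/ (word-final: immediately after a vowel) → [ð].

[piðaɣnikbeð]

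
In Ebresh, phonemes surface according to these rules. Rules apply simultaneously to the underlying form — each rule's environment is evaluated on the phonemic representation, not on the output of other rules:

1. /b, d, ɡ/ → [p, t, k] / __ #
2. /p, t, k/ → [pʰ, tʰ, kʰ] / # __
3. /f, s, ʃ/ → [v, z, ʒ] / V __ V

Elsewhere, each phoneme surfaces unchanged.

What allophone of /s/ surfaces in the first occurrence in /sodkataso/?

/s/ (word-initial) fails the environment for rule 3, so it stays [s].

[s]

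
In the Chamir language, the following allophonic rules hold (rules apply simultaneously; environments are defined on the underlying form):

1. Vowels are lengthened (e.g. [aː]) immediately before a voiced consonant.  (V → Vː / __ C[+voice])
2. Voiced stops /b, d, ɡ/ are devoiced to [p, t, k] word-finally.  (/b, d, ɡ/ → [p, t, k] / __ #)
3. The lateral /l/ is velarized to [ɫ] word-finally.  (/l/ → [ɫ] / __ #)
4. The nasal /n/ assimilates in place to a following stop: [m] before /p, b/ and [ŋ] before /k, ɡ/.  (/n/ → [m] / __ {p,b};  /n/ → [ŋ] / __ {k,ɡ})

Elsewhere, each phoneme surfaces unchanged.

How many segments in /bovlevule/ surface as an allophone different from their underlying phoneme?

3

Segments that undergo a rule: /o/ → [oː] (rule 1); /e/ → [eː] (rule 1); /u/ → [uː] (rule 1).
All other segments surface unchanged.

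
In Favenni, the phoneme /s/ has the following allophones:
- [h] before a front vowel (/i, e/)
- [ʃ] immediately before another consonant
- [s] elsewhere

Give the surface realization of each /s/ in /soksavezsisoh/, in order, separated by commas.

[s], [s], [h], [s]

Occurrence 1 (position 1): no conditioning environment matches → elsewhere allophone [s].
Occurrence 2 (position 4): no conditioning environment matches → elsewhere allophone [s].
Occurrence 3 (position 9): before a front vowel (/i, e/) → [h].
Occurrence 4 (position 11): no conditioning environment matches → elsewhere allophone [s].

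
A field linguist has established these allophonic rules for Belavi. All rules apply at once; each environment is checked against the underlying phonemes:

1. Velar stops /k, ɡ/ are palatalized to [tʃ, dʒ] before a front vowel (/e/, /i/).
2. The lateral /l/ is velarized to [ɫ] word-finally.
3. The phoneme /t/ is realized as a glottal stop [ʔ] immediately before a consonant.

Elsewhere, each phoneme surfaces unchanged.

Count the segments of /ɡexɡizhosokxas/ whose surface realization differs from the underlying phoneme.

2

Segments that undergo a rule: /ɡ/ → [dʒ] (rule 1); /ɡ/ → [dʒ] (rule 1).
All other segments surface unchanged.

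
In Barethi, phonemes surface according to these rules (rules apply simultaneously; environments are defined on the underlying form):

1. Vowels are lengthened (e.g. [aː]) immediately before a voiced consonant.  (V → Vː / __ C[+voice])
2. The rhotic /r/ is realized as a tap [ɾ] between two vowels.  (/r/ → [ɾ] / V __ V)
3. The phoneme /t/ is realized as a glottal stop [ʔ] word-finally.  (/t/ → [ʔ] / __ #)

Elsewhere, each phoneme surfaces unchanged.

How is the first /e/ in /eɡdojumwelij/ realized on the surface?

Rule 1 applies to /e/ (word-initial: before a voiced consonant) → [eː].

[eː]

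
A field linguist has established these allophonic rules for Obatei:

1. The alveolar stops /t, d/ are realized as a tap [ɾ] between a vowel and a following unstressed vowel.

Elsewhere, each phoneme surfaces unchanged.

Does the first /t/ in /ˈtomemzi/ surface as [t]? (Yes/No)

/t/ — word-initial; rule 1 does not apply here → [t].
The actual realization is [t], which matches [t].

Yes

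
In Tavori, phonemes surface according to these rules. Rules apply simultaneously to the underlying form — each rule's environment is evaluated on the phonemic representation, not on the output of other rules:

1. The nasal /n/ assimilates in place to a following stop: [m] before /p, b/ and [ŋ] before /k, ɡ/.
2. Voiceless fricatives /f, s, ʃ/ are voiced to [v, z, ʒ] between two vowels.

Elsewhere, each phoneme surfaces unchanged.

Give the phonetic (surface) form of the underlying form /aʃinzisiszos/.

/ʃ/ meets the environment for rule 2 (between two vowels) → [ʒ].
/n/ — between /i/ and /z/; rule 1 does not apply here → [n].
Rule 2 applies to /s/ (between /i/ and /i/: between two vowels) → [z].
/s/ (between /i/ and /z/): rule 2 targets it, but not between two vowels → unchanged [s].
/s/ (word-final) is in the target of rule 2 but the environment (between two vowels) is not met → [s].

[aʒinziziszos]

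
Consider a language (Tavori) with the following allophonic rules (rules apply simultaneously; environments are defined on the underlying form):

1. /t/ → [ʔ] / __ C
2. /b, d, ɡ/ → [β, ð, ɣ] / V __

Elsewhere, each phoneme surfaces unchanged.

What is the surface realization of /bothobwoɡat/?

[boʔhoβwoɣat]

/b/ (word-initial) is in the target of rule 2 but the environment (immediately after a vowel) is not met → [b].
/o/ — not in any rule's target class → [o].
Rule 1 applies to /t/ (between /o/ and /h/: immediately before a consonant) → [ʔ].
/h/ stays [h].
/o/ — not in any rule's target class → [o].
/b/ (between /o/ and /w/): immediately after a vowel, so rule 2 applies → [β].
/w/ (between /b/ and /o/) is unaffected → [w].
/o/ stays [o].
/ɡ/ — between /o/ and /a/, immediately after a vowel — surfaces as [ɣ] (rule 2).
/a/ — not in any rule's target class → [a].
/t/ (word-final): rule 1 targets it, but not immediately before a consonant → unchanged [t].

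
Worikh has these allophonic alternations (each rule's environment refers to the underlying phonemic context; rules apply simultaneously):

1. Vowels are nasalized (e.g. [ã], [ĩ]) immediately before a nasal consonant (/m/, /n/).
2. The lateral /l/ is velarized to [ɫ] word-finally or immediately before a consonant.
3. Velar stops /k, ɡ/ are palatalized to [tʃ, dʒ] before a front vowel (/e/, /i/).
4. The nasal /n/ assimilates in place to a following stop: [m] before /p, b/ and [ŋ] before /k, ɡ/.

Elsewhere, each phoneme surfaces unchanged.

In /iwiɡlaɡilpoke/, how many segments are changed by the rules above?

Segments that undergo a rule: /ɡ/ → [dʒ] (rule 3); /l/ → [ɫ] (rule 2); /k/ → [tʃ] (rule 3).
All other segments surface unchanged.

3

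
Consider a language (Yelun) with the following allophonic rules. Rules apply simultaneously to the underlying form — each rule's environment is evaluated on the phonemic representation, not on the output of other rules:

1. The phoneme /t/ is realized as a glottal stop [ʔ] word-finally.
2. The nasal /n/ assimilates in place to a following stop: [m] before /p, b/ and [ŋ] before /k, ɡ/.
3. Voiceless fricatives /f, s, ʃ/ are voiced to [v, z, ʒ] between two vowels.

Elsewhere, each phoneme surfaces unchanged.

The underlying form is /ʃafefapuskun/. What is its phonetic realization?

[ʃavevapuskun]

/ʃ/ (word-initial): rule 3 targets it, but not between two vowels → unchanged [ʃ].
/a/ (between /ʃ/ and /f/) is unaffected → [a].
/f/ — between /a/ and /e/, between two vowels — surfaces as [v] (rule 3).
/e/ (between /f/ and /f/) is unaffected → [e].
/f/ (between /e/ and /a/) occurs between two vowels → [v] by rule 3.
/a/ (between /f/ and /p/): no rule targets it → [a].
/p/ — not in any rule's target class → [p].
/u/ — not in any rule's target class → [u].
/s/ (between /u/ and /k/) fails the environment for rule 3, so it stays [s].
/k/ stays [k].
/u/ (between /k/ and /n/) is unaffected → [u].
/n/ (word-final) fails the environment for rule 2, so it stays [n].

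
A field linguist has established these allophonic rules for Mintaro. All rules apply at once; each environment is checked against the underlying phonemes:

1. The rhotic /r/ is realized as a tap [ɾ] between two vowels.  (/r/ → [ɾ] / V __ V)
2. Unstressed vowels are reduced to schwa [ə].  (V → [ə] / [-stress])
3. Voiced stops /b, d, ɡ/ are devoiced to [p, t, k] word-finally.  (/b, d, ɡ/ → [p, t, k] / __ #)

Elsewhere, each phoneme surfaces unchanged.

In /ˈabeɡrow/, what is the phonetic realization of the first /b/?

/b/ (between /a/ and /e/): rule 3 targets it, but not word-finally → unchanged [b].

[b]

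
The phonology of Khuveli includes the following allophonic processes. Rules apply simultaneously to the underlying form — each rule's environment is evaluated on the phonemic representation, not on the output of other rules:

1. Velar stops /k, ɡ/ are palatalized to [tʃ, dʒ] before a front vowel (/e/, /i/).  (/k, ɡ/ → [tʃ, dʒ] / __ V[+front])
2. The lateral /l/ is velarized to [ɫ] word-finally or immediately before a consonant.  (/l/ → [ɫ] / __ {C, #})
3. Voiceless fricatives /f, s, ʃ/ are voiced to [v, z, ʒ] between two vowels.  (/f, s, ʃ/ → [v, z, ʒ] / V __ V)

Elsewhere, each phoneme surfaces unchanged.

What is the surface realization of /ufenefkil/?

/u/ stays [u].
Rule 3 applies to /f/ (between /u/ and /e/: between two vowels) → [v].
/e/ (between /f/ and /n/): no rule targets it → [e].
/n/ — not in any rule's target class → [n].
/e/ (between /n/ and /f/): no rule targets it → [e].
/f/ (between /e/ and /k/) is in the target of rule 3 but the environment (between two vowels) is not met → [f].
/k/ (between /f/ and /i/) occurs before a front vowel → [tʃ] by rule 1.
/i/ stays [i].
/l/ (word-final) occurs word-finally or immediately before a consonant → [ɫ] by rule 2.

[uveneftʃiɫ]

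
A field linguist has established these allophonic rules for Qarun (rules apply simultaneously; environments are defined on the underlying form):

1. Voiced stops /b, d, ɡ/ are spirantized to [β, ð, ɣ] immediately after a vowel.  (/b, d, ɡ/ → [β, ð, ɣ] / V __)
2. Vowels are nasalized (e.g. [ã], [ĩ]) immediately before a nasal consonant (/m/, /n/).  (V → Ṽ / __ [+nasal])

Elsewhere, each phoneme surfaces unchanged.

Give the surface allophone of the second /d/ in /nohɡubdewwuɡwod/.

[ð]

/d/ — word-final, immediately after a vowel — surfaces as [ð] (rule 1).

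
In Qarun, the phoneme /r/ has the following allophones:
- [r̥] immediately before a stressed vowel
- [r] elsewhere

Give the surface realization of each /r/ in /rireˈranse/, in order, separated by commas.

[r], [r], [r̥]

Occurrence 1 (position 1): no conditioning environment matches → elsewhere allophone [r].
Occurrence 2 (position 3): no conditioning environment matches → elsewhere allophone [r].
Occurrence 3 (position 5): immediately before a stressed vowel → [r̥].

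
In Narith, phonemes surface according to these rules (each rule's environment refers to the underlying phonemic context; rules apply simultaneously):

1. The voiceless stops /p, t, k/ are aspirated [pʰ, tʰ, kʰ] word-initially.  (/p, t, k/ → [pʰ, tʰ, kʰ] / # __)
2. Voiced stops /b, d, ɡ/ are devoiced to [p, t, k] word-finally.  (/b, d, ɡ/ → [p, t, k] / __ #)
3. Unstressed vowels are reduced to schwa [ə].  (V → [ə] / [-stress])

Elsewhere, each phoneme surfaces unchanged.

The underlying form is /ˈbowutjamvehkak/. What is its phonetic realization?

[ˈbowətjəmvəhkək]

/b/ (word-initial): rule 2 targets it, but not word-finally → unchanged [b].
/o/ (between /b/ and /w/) fails the environment for rule 3, so it stays [o].
/w/ — not in any rule's target class → [w].
/u/ — between /w/ and /t/, in an unstressed syllable — surfaces as [ə] (rule 3).
/t/ — between /u/ and /j/; rule 1 does not apply here → [t].
/j/ (between /t/ and /a/) is unaffected → [j].
Rule 3 applies to /a/ (between /j/ and /m/: in an unstressed syllable) → [ə].
/m/ (between /a/ and /v/) is unaffected → [m].
/v/ (between /m/ and /e/) is unaffected → [v].
Rule 3 applies to /e/ (between /v/ and /h/: in an unstressed syllable) → [ə].
/h/ — not in any rule's target class → [h].
/k/ — between /h/ and /a/; rule 1 does not apply here → [k].
/a/ (between /k/ and /k/) occurs in an unstressed syllable → [ə] by rule 3.
/k/ (word-final) fails the environment for rule 1, so it stays [k].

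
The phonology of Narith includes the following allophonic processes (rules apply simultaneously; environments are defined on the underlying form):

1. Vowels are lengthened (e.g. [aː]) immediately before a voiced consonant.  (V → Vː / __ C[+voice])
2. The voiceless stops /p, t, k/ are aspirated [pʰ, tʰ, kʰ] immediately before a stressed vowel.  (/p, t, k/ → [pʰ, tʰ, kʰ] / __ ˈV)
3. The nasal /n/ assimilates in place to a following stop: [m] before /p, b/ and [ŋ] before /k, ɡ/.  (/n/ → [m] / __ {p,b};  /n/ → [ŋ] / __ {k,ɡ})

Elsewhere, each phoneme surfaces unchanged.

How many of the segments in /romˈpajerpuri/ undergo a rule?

Segments that undergo a rule: /o/ → [oː] (rule 1); /p/ → [pʰ] (rule 2); /a/ → [aː] (rule 1); /e/ → [eː] (rule 1); /u/ → [uː] (rule 1).
All other segments surface unchanged.

5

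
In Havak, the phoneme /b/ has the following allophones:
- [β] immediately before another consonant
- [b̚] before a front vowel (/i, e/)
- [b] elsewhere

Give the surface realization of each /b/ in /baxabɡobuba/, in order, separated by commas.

Occurrence 1 (position 1): no conditioning environment matches → elsewhere allophone [b].
Occurrence 2 (position 5): immediately before another consonant → [β].
Occurrence 3 (position 8): no conditioning environment matches → elsewhere allophone [b].
Occurrence 4 (position 10): no conditioning environment matches → elsewhere allophone [b].

[b], [β], [b], [b]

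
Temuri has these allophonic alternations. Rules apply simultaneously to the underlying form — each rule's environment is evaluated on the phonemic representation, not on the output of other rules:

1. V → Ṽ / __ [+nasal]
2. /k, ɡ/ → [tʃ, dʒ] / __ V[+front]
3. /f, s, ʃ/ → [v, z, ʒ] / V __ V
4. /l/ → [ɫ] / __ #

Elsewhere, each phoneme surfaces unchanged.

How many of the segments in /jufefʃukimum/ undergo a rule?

Segments that undergo a rule: /f/ → [v] (rule 3); /k/ → [tʃ] (rule 2); /i/ → [ĩ] (rule 1); /u/ → [ũ] (rule 1).
All other segments surface unchanged.

4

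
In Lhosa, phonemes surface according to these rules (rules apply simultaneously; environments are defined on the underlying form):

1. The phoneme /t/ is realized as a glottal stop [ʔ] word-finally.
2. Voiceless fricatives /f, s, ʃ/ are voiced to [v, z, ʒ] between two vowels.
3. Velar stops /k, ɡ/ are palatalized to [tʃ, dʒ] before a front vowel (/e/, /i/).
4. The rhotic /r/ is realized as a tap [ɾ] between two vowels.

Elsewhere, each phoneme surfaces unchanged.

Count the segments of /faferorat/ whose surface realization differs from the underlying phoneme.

Segments that undergo a rule: /f/ → [v] (rule 2); /r/ → [ɾ] (rule 4); /r/ → [ɾ] (rule 4); /t/ → [ʔ] (rule 1).
All other segments surface unchanged.

4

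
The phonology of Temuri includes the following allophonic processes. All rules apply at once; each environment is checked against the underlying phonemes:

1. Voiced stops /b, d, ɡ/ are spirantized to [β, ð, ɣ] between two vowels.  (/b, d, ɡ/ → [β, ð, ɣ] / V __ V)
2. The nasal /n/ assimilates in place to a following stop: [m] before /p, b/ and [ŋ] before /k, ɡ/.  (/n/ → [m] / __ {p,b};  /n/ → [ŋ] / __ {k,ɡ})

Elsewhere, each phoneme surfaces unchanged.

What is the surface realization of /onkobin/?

[oŋkoβin]

/o/ (word-initial): no rule targets it → [o].
/n/ (between /o/ and /k/) occurs before a labial or velar stop → [ŋ] by rule 2.
/k/ (between /n/ and /o/) is unaffected → [k].
/o/ (between /k/ and /b/) is unaffected → [o].
/b/ (between /o/ and /i/): between two vowels, so rule 1 applies → [β].
/i/ (between /b/ and /n/): no rule targets it → [i].
/n/ (word-final) is in the target of rule 2 but the environment (before a labial or velar stop) is not met → [n].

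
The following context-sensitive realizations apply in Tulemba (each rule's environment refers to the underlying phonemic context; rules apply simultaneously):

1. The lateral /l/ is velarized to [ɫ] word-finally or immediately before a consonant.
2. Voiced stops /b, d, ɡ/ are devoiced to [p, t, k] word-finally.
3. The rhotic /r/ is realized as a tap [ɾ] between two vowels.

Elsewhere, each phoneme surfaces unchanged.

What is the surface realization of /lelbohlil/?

[leɫbohliɫ]

/l/ (word-initial): rule 1 targets it, but not word-finally or immediately before a consonant → unchanged [l].
/e/ — not in any rule's target class → [e].
/l/ meets the environment for rule 1 (word-finally or immediately before a consonant) → [ɫ].
/b/ (between /l/ and /o/) fails the environment for rule 2, so it stays [b].
/o/ (between /b/ and /h/): no rule targets it → [o].
/h/ (between /o/ and /l/) is unaffected → [h].
/l/ — between /h/ and /i/; rule 1 does not apply here → [l].
/i/ stays [i].
/l/ (word-final): word-finally or immediately before a consonant, so rule 1 applies → [ɫ].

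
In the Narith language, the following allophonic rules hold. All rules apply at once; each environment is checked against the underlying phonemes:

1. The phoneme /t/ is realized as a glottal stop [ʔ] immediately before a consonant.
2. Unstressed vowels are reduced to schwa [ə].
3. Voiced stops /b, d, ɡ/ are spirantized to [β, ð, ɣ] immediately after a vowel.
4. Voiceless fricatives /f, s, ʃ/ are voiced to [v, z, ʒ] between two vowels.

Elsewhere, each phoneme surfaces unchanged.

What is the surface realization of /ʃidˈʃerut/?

/ʃ/ (word-initial): rule 4 targets it, but not between two vowels → unchanged [ʃ].
Rule 2 applies to /i/ (between /ʃ/ and /d/: in an unstressed syllable) → [ə].
Rule 3 applies to /d/ (between /i/ and /ʃ/: immediately after a vowel) → [ð].
/ʃ/ (between /d/ and /e/) is in the target of rule 4 but the environment (between two vowels) is not met → [ʃ].
/e/ (between /ʃ/ and /r/) is in the target of rule 2 but the environment (in an unstressed syllable) is not met → [e].
/r/ (between /e/ and /u/): no rule targets it → [r].
/u/ (between /r/ and /t/) occurs in an unstressed syllable → [ə] by rule 2.
/t/ (word-final): rule 1 targets it, but not immediately before a consonant → unchanged [t].

[ʃəðˈʃerət]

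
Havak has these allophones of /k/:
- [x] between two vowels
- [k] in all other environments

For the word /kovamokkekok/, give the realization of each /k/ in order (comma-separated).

[k], [k], [k], [x], [k]

Occurrence 1 (position 1): no conditioning environment matches → elsewhere allophone [k].
Occurrence 2 (position 7): no conditioning environment matches → elsewhere allophone [k].
Occurrence 3 (position 8): no conditioning environment matches → elsewhere allophone [k].
Occurrence 4 (position 10): between two vowels → [x].
Occurrence 5 (position 12): no conditioning environment matches → elsewhere allophone [k].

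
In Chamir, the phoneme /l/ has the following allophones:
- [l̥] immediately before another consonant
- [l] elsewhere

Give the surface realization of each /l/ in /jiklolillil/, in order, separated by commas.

[l], [l], [l̥], [l], [l]

Occurrence 1 (position 4): no conditioning environment matches → elsewhere allophone [l].
Occurrence 2 (position 6): no conditioning environment matches → elsewhere allophone [l].
Occurrence 3 (position 8): immediately before another consonant → [l̥].
Occurrence 4 (position 9): no conditioning environment matches → elsewhere allophone [l].
Occurrence 5 (position 11): no conditioning environment matches → elsewhere allophone [l].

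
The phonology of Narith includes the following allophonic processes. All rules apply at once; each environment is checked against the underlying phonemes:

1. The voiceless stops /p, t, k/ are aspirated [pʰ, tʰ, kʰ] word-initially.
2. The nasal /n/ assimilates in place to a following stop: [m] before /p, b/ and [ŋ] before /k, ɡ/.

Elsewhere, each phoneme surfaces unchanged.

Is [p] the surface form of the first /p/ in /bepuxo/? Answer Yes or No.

/p/ (between /e/ and /u/) fails the environment for rule 1, so it stays [p].
The actual realization is [p], which matches [p].

Yes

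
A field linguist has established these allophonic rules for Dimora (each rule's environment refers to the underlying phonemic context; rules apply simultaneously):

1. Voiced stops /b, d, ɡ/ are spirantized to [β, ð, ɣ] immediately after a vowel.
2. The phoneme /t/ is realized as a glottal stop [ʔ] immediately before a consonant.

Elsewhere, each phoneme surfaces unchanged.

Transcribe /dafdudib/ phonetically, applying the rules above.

[dafduðiβ]

/d/ — word-initial; rule 1 does not apply here → [d].
/a/ — not in any rule's target class → [a].
/f/ (between /a/ and /d/) is unaffected → [f].
/d/ (between /f/ and /u/) fails the environment for rule 1, so it stays [d].
/u/ (between /d/ and /d/): no rule targets it → [u].
/d/ meets the environment for rule 1 (immediately after a vowel) → [ð].
/i/ — not in any rule's target class → [i].
Rule 1 applies to /b/ (word-final: immediately after a vowel) → [β].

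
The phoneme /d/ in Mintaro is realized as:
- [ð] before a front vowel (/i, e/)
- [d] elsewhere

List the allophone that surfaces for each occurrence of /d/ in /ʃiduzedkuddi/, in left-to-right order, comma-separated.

[d], [d], [d], [ð]

Occurrence 1 (position 3): no conditioning environment matches → elsewhere allophone [d].
Occurrence 2 (position 7): no conditioning environment matches → elsewhere allophone [d].
Occurrence 3 (position 10): no conditioning environment matches → elsewhere allophone [d].
Occurrence 4 (position 11): before a front vowel (/i, e/) → [ð].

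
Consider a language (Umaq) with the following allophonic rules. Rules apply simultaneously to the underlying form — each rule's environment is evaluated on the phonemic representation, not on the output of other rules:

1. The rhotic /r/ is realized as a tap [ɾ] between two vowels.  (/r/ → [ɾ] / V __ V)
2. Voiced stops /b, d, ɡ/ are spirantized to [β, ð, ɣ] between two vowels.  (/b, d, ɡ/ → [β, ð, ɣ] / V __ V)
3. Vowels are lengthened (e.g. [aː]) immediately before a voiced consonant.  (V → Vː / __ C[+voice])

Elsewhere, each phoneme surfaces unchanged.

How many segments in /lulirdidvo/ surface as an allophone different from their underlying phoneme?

3

Segments that undergo a rule: /u/ → [uː] (rule 3); /i/ → [iː] (rule 3); /i/ → [iː] (rule 3).
All other segments surface unchanged.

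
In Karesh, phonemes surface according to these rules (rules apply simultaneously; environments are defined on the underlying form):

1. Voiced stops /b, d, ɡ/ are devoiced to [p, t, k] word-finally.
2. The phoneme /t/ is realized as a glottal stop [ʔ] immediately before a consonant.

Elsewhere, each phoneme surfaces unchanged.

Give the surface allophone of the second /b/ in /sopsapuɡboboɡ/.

[b]

/b/ (between /o/ and /o/) is in the target of rule 1 but the environment (word-finally) is not met → [b].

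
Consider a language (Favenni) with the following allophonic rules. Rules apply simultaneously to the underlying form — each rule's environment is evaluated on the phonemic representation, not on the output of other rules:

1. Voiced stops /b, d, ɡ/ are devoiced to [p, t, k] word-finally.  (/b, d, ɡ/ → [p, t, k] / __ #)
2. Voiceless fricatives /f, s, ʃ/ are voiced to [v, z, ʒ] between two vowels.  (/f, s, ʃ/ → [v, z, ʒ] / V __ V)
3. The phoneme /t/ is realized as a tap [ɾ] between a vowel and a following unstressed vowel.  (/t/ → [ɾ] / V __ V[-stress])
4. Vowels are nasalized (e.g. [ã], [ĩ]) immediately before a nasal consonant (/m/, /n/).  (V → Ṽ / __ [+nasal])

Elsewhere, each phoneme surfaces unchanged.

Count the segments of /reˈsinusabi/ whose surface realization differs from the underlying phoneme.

Segments that undergo a rule: /s/ → [z] (rule 2); /i/ → [ĩ] (rule 4); /s/ → [z] (rule 2).
All other segments surface unchanged.

3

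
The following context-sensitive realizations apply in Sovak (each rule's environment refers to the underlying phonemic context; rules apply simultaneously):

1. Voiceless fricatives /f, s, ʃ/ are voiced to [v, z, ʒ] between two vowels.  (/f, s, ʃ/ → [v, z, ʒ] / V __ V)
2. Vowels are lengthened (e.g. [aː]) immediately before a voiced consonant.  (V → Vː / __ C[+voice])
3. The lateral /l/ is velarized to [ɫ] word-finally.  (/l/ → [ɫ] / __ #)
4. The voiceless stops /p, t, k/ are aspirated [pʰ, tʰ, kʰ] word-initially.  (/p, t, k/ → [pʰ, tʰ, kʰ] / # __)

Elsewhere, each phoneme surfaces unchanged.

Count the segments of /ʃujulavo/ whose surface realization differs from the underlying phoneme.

3

Segments that undergo a rule: /u/ → [uː] (rule 2); /u/ → [uː] (rule 2); /a/ → [aː] (rule 2).
All other segments surface unchanged.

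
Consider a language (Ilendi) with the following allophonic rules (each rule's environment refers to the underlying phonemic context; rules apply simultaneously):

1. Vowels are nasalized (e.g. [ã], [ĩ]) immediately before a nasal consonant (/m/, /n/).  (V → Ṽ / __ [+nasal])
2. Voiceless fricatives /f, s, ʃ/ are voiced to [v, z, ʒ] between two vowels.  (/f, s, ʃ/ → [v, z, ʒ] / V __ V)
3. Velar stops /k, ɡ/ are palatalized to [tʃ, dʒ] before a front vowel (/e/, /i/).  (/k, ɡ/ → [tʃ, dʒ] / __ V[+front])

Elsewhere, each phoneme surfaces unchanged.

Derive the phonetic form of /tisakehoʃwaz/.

/t/ stays [t].
/i/ (between /t/ and /s/) is in the target of rule 1 but the environment (before a nasal consonant) is not met → [i].
/s/ — between /i/ and /a/, between two vowels — surfaces as [z] (rule 2).
/a/ (between /s/ and /k/) is in the target of rule 1 but the environment (before a nasal consonant) is not met → [a].
Rule 3 applies to /k/ (between /a/ and /e/: before a front vowel) → [tʃ].
/e/ — between /k/ and /h/; rule 1 does not apply here → [e].
/h/ stays [h].
/o/ (between /h/ and /ʃ/) fails the environment for rule 1, so it stays [o].
/ʃ/ (between /o/ and /w/) fails the environment for rule 2, so it stays [ʃ].
/w/ (between /ʃ/ and /a/) is unaffected → [w].
/a/ (between /w/ and /z/): rule 1 targets it, but not before a nasal consonant → unchanged [a].
/z/ — not in any rule's target class → [z].

[tizatʃehoʃwaz]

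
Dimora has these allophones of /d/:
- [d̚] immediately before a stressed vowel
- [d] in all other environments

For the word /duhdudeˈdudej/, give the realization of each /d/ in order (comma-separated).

Occurrence 1 (position 1): no conditioning environment matches → elsewhere allophone [d].
Occurrence 2 (position 4): no conditioning environment matches → elsewhere allophone [d].
Occurrence 3 (position 6): no conditioning environment matches → elsewhere allophone [d].
Occurrence 4 (position 8): immediately before a stressed vowel → [d̚].
Occurrence 5 (position 10): no conditioning environment matches → elsewhere allophone [d].

[d], [d], [d], [d̚], [d]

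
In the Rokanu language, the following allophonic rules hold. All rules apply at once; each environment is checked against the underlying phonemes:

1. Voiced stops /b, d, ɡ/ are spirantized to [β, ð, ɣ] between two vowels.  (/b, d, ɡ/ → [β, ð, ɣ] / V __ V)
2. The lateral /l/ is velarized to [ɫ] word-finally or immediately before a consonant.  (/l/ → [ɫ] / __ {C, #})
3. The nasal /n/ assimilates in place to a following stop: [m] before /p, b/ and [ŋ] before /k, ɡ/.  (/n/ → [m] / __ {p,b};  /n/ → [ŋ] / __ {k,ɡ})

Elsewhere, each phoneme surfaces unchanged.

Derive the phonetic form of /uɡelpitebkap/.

/u/ (word-initial) is unaffected → [u].
/ɡ/ — between /u/ and /e/, between two vowels — surfaces as [ɣ] (rule 1).
/e/ stays [e].
/l/ (between /e/ and /p/): word-finally or immediately before a consonant, so rule 2 applies → [ɫ].
/p/ — not in any rule's target class → [p].
/i/ stays [i].
/t/ (between /i/ and /e/) is unaffected → [t].
/e/ (between /t/ and /b/) is unaffected → [e].
/b/ (between /e/ and /k/) fails the environment for rule 1, so it stays [b].
/k/ stays [k].
/a/ (between /k/ and /p/): no rule targets it → [a].
/p/ (word-final): no rule targets it → [p].

[uɣeɫpitebkap]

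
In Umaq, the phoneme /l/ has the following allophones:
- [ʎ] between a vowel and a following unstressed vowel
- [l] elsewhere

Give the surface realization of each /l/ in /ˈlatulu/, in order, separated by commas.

Occurrence 1 (position 1): no conditioning environment matches → elsewhere allophone [l].
Occurrence 2 (position 5): between a vowel and a following unstressed vowel → [ʎ].

[l], [ʎ]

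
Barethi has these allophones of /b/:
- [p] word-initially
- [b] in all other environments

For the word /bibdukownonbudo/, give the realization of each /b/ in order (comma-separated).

[p], [b], [b]

Occurrence 1 (position 1): word-initially → [p].
Occurrence 2 (position 3): no conditioning environment matches → elsewhere allophone [b].
Occurrence 3 (position 12): no conditioning environment matches → elsewhere allophone [b].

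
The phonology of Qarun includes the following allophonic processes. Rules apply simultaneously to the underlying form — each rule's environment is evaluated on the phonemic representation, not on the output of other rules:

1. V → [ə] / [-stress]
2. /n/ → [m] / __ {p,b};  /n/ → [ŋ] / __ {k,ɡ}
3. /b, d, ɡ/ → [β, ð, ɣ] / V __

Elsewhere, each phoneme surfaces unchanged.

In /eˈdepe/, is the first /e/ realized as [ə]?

/e/ — word-initial, in an unstressed syllable — surfaces as [ə] (rule 1).
The actual realization is [ə], which matches [ə].

Yes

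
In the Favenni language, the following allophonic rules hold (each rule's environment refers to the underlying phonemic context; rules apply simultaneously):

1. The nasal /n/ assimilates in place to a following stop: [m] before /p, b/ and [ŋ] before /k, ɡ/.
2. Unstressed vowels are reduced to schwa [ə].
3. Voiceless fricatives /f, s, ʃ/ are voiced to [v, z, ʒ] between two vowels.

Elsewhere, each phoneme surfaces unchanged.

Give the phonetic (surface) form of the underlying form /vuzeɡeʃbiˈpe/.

/v/ (word-initial) is unaffected → [v].
/u/ (between /v/ and /z/): in an unstressed syllable, so rule 2 applies → [ə].
/z/ — not in any rule's target class → [z].
/e/ meets the environment for rule 2 (in an unstressed syllable) → [ə].
/ɡ/ (between /e/ and /e/) is unaffected → [ɡ].
/e/ meets the environment for rule 2 (in an unstressed syllable) → [ə].
/ʃ/ (between /e/ and /b/) fails the environment for rule 3, so it stays [ʃ].
/b/ (between /ʃ/ and /i/): no rule targets it → [b].
Rule 2 applies to /i/ (between /b/ and /p/: in an unstressed syllable) → [ə].
/p/ stays [p].
/e/ (word-final): rule 2 targets it, but not in an unstressed syllable → unchanged [e].

[vəzəɡəʃbəˈpe]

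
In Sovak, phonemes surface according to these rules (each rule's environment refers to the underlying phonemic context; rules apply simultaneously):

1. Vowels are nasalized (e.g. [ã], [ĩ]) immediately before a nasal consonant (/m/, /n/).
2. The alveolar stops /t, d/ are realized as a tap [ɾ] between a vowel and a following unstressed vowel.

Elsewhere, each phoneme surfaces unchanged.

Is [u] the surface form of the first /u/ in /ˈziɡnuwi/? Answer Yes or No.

Yes

/u/ — between /n/ and /w/; rule 1 does not apply here → [u].
The actual realization is [u], which matches [u].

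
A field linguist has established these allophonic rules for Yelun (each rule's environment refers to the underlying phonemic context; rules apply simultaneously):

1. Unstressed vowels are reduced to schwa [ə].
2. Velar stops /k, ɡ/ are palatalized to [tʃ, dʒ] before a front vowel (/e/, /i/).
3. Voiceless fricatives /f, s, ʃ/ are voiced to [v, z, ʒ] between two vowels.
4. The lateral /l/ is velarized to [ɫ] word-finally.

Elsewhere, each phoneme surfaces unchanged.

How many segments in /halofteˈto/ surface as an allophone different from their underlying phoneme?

Segments that undergo a rule: /a/ → [ə] (rule 1); /o/ → [ə] (rule 1); /e/ → [ə] (rule 1).
All other segments surface unchanged.

3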